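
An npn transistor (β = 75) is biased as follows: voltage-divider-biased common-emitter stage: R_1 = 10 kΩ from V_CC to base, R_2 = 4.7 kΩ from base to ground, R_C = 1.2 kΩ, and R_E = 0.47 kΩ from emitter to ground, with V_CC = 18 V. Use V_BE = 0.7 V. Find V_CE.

Thevenize the base divider: V_Th = V_CC·R_2/(R_1+R_2) = 18×4.7/14.7 = 5.76 V, R_Th = R_1‖R_2 = 3.2 kΩ.
Base-emitter loop: V_Th = I_B·R_Th + V_BE + (β+1)I_B·R_E, so I_B = (5.76 − 0.7) / (3.2 + 76×0.47) = 0.13 mA.
I_C = β·I_B = 75×0.13 = 9.74 mA, and I_E = (β+1)I_B = 9.87 mA.
V_CE = V_CC − I_C·R_C − I_E·R_E = 18 − 9.74×1.2 − 9.87×0.47 = 1.67 V.
V_CE = 1.67 V > 0.2 V confirms active-region operation.

V_CE ≈ 1.7 V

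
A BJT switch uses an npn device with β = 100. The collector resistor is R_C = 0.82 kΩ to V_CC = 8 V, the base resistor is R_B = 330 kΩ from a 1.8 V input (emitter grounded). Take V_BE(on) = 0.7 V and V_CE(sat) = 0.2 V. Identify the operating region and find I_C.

Assume active. Base-emitter loop: I_B = (V_BB − V_BE)/R_B = (1.8 − 0.7)/330 = 0.00333 mA.
I_C = β·I_B = 100×0.00333 = 0.333 mA.
V_CE = V_CC − I_C·R_C = 8 − 0.333×0.82 = 7.73 V > V_CE(sat), so the active-region assumption holds.

active; I_C ≈ 0.33 mA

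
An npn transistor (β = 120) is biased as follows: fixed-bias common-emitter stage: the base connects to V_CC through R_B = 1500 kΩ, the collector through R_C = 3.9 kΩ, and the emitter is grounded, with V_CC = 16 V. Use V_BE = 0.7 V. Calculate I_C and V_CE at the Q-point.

I_C ≈ 1.2 mA, V_CE ≈ 11 V

Base loop: V_CC = I_B·R_B + V_BE, so I_B = (16 − 0.7)/1500 kΩ = 0.0102 mA.
In the active region I_C = β·I_B = 120 × 0.0102 = 1.22 mA.
Collector loop: V_CE = V_CC − I_C·R_C = 16 − 1.22×3.9 = 11.2 V.
Since V_CE = 11.2 V > V_CE(sat) ≈ 0.2 V, the transistor is in the active region as assumed.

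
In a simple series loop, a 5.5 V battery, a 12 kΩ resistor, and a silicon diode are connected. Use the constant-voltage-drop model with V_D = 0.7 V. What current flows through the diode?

I ≈ 0.4 mA

KVL around the loop: 5.5 = V_D + I·R = 0.7 + I × 12 kΩ.
So I = (5.5 − 0.7) / 12 kΩ = 4.8 / 12 = 0.4 mA.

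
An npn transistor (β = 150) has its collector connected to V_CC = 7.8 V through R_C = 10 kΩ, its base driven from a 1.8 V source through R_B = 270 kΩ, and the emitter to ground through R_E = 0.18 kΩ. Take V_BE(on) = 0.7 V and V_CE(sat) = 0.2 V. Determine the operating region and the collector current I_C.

active; I_C ≈ 0.56 mA

Assume active. Base-emitter loop: I_B = (V_BB − V_BE)/(R_B + (β+1)R_E) = (1.8 − 0.7)/(270 + 151×0.18) = 0.0037 mA.
I_C = β·I_B = 150×0.0037 = 0.555 mA.
V_CE = V_CC − I_C·R_C − I_E·R_E = 7.8 − 0.555×10 − 0.559×0.18 = 2.15 V > V_CE(sat), so the active-region assumption holds.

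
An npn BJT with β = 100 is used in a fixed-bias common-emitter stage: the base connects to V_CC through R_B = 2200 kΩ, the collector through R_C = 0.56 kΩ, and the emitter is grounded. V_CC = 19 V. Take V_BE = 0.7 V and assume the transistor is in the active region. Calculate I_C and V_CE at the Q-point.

Base loop: V_CC = I_B·R_B + V_BE, so I_B = (19 − 0.7)/2200 kΩ = 0.00832 mA.
In the active region I_C = β·I_B = 100 × 0.00832 = 0.832 mA.
Collector loop: V_CE = V_CC − I_C·R_C = 19 − 0.832×0.56 = 18.5 V.
Since V_CE = 18.5 V > V_CE(sat) ≈ 0.2 V, the transistor is in the active region as assumed.

I_C ≈ 0.83 mA, V_CE ≈ 19 V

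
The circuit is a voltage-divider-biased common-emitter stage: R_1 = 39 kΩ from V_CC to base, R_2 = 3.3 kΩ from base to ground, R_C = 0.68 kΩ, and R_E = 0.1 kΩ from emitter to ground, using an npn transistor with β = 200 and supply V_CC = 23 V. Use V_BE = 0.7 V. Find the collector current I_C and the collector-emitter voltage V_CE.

I_C ≈ 9.5 mA, V_CE ≈ 16 V

Thevenize the base divider: V_Th = V_CC·R_2/(R_1+R_2) = 23×3.3/42.3 = 1.79 V, R_Th = R_1‖R_2 = 3.04 kΩ.
Base-emitter loop: V_Th = I_B·R_Th + V_BE + (β+1)I_B·R_E, so I_B = (1.79 − 0.7) / (3.04 + 201×0.1) = 0.0473 mA.
I_C = β·I_B = 200×0.0473 = 9.46 mA, and I_E = (β+1)I_B = 9.5 mA.
V_CE = V_CC − I_C·R_C − I_E·R_E = 23 − 9.46×0.68 − 9.5×0.1 = 15.6 V.
V_CE = 15.6 V > 0.2 V confirms active-region operation.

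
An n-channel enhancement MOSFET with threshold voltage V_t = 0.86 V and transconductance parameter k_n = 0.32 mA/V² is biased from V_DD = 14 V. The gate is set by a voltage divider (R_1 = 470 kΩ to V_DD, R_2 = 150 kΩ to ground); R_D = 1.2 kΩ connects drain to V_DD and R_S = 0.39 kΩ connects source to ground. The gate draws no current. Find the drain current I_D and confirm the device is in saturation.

V_G = V_DD·R_2/(R_1+R_2) = 14×150/620 = 3.39 V.
Assume saturation: I_D = (k_n/2)(V_GS − V_t)² with V_GS = V_G − I_D·R_S = 3.39 − 0.39·I_D.
Substituting gives 0.0243·I_D² − 1.32·I_D + 1.02 = 0, with roots I_D = 0.788 or 53.3 mA.
The root I_D = 53.3 mA gives V_GS = -17.4 V ≤ V_t, so take I_D = 0.788 mA.
Then V_GS = 3.08 V and V_DS = V_DD − I_D(R_D+R_S) = 14 − 0.788×1.59 = 12.7 V.
Saturation requires V_DS ≥ V_GS − V_t = 2.22 V; 12.7 ≥ 2.22 ✓.

I_D ≈ 0.79 mA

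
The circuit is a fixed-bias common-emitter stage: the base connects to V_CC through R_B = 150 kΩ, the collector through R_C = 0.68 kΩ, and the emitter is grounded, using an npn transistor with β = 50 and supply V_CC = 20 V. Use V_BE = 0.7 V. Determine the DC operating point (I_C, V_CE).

Base loop: V_CC = I_B·R_B + V_BE, so I_B = (20 − 0.7)/150 kΩ = 0.129 mA.
In the active region I_C = β·I_B = 50 × 0.129 = 6.43 mA.
Collector loop: V_CE = V_CC − I_C·R_C = 20 − 6.43×0.68 = 15.6 V.
Since V_CE = 15.6 V > V_CE(sat) ≈ 0.2 V, the transistor is in the active region as assumed.

I_C ≈ 6.4 mA, V_CE ≈ 16 V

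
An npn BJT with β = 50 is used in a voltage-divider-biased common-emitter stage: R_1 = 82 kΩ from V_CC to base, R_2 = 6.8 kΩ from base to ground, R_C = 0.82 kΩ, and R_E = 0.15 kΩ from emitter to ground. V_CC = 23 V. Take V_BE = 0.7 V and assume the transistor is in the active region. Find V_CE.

Thevenize the base divider: V_Th = V_CC·R_2/(R_1+R_2) = 23×6.8/88.8 = 1.76 V, R_Th = R_1‖R_2 = 6.28 kΩ.
Base-emitter loop: V_Th = I_B·R_Th + V_BE + (β+1)I_B·R_E, so I_B = (1.76 − 0.7) / (6.28 + 51×0.15) = 0.0762 mA.
I_C = β·I_B = 50×0.0762 = 3.81 mA, and I_E = (β+1)I_B = 3.89 mA.
V_CE = V_CC − I_C·R_C − I_E·R_E = 23 − 3.81×0.82 − 3.89×0.15 = 19.3 V.
V_CE = 19.3 V > 0.2 V confirms active-region operation.

V_CE ≈ 19 V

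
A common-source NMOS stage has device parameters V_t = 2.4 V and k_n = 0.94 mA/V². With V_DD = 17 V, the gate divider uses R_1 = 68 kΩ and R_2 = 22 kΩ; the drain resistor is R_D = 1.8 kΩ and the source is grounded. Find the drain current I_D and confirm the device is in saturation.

I_D ≈ 1.4 mA

V_G = V_DD·R_2/(R_1+R_2) = 17×22/90 = 4.16 V. With the source grounded, V_GS = V_G = 4.16 V.
Assume saturation: I_D = (k_n/2)(V_GS − V_t)² = (0.94/2)×(4.16 − 2.4)² = 0.47×1.76² = 1.45 mA.
V_DS = V_DD − I_D·R_D = 17 − 1.45×1.8 = 14.4 V.
Saturation requires V_DS ≥ V_GS − V_t = 1.76 V; 14.4 ≥ 1.76 ✓.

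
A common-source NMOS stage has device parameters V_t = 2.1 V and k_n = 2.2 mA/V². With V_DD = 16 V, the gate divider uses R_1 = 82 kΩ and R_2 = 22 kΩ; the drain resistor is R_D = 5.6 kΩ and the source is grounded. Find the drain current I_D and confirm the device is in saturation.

I_D ≈ 1.8 mA

V_G = V_DD·R_2/(R_1+R_2) = 16×22/104 = 3.38 V. With the source grounded, V_GS = V_G = 3.38 V.
Assume saturation: I_D = (k_n/2)(V_GS − V_t)² = (2.2/2)×(3.38 − 2.1)² = 1.1×1.28² = 1.82 mA.
V_DS = V_DD − I_D·R_D = 16 − 1.82×5.6 = 5.83 V.
Saturation requires V_DS ≥ V_GS − V_t = 1.28 V; 5.83 ≥ 1.28 ✓.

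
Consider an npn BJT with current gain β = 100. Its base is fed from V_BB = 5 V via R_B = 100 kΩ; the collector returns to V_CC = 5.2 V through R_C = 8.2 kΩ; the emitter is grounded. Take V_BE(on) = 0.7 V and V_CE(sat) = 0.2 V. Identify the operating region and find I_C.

saturation; I_C ≈ 0.61 mA

Assume active: I_B = (5 − 0.7)/100 = 0.043 mA, giving I_C = β·I_B = 4.3 mA.
But then V_CE = 5.2 − 4.3×8.2 = -30.1 V < V_CE(sat) = 0.2 V — impossible in the active region.
So the transistor is saturated. With V_CE = 0.2 V, I_C = (V_CC − 0.2)/R_C = 5/8.2 = 0.61 mA.
Check: β·I_B = 4.3 mA > I_C = 0.61 mA, confirming saturation.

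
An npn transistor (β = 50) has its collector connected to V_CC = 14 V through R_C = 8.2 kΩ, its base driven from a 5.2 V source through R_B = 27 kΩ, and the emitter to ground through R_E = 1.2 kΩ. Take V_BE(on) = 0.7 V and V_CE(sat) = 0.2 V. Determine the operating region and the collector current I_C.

saturation; I_C ≈ 1.5 mA

Assume active: I_B = (5.2 − 0.7)/(27 + 51×1.2) = 0.051 mA, I_C = β·I_B = 2.55 mA.
Then V_CE = 14 − 2.55×8.2 − 2.6×1.2 = -10 V < 0.2 V — the active assumption fails.
Re-solve with V_CE = 0.2 V. KCL at the emitter: V_E/R_E = (V_BB−0.7−V_E)/R_B + (V_CC−0.2−V_E)/R_C, giving V_E = 1.86 V.
I_C = (V_CC − 0.2 − V_E)/R_C = (13.8 − 1.86)/8.2 = 1.46 mA.
Check: I_B = (4.5 − 1.86)/27 = 0.0976 mA, and β·I_B = 4.88 mA > I_C, confirming saturation.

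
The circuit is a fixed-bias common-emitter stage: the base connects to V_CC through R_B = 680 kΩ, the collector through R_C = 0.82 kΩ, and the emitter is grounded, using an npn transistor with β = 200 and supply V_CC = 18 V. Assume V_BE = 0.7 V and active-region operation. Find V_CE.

Base loop: V_CC = I_B·R_B + V_BE, so I_B = (18 − 0.7)/680 kΩ = 0.0254 mA.
In the active region I_C = β·I_B = 200 × 0.0254 = 5.09 mA.
Collector loop: V_CE = V_CC − I_C·R_C = 18 − 5.09×0.82 = 13.8 V.
Since V_CE = 13.8 V > V_CE(sat) ≈ 0.2 V, the transistor is in the active region as assumed.

V_CE ≈ 14 V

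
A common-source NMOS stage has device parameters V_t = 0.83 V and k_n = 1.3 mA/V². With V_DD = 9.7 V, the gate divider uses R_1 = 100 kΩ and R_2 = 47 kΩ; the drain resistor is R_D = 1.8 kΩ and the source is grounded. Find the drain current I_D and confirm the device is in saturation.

I_D ≈ 3.4 mA

V_G = V_DD·R_2/(R_1+R_2) = 9.7×47/147 = 3.1 V. With the source grounded, V_GS = V_G = 3.1 V.
Assume saturation: I_D = (k_n/2)(V_GS − V_t)² = (1.3/2)×(3.1 − 0.83)² = 0.65×2.27² = 3.35 mA.
V_DS = V_DD − I_D·R_D = 9.7 − 3.35×1.8 = 3.66 V.
Saturation requires V_DS ≥ V_GS − V_t = 2.27 V; 3.66 ≥ 2.27 ✓.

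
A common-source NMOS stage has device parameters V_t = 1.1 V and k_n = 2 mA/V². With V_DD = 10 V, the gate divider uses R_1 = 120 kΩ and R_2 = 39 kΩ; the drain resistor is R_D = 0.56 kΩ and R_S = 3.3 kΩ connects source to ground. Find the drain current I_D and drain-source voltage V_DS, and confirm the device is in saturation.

V_G = V_DD·R_2/(R_1+R_2) = 10×39/159 = 2.45 V.
Assume saturation: I_D = (k_n/2)(V_GS − V_t)² with V_GS = V_G − I_D·R_S = 2.45 − 3.3·I_D.
Substituting gives 10.9·I_D² − 9.93·I_D + 1.83 = 0, with roots I_D = 0.256 or 0.655 mA.
The root I_D = 0.655 mA gives V_GS = 0.291 V ≤ V_t, so take I_D = 0.256 mA.
Then V_GS = 1.61 V and V_DS = V_DD − I_D(R_D+R_S) = 10 − 0.256×3.86 = 9.01 V.
Saturation requires V_DS ≥ V_GS − V_t = 0.506 V; 9.01 ≥ 0.506 ✓.

I_D ≈ 0.26 mA, V_DS ≈ 9 V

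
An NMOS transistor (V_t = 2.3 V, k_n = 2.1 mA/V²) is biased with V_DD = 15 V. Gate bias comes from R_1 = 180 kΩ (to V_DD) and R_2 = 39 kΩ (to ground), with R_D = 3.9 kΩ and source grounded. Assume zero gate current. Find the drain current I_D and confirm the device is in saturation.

I_D ≈ 0.14 mA

V_G = V_DD·R_2/(R_1+R_2) = 15×39/219 = 2.67 V. With the source grounded, V_GS = V_G = 2.67 V.
Assume saturation: I_D = (k_n/2)(V_GS − V_t)² = (2.1/2)×(2.67 − 2.3)² = 1.05×0.371² = 0.145 mA.
V_DS = V_DD − I_D·R_D = 15 − 0.145×3.9 = 14.4 V.
Saturation requires V_DS ≥ V_GS − V_t = 0.371 V; 14.4 ≥ 0.371 ✓.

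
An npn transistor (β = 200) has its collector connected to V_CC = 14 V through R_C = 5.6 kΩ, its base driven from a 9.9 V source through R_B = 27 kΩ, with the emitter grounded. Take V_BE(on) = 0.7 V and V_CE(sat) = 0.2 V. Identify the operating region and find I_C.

Assume active: I_B = (9.9 − 0.7)/27 = 0.341 mA, giving I_C = β·I_B = 68.1 mA.
But then V_CE = 14 − 68.1×5.6 = -368 V < V_CE(sat) = 0.2 V — impossible in the active region.
So the transistor is saturated. With V_CE = 0.2 V, I_C = (V_CC − 0.2)/R_C = 13.8/5.6 = 2.46 mA.
Check: β·I_B = 68.1 mA > I_C = 2.46 mA, confirming saturation.

saturation; I_C ≈ 2.5 mA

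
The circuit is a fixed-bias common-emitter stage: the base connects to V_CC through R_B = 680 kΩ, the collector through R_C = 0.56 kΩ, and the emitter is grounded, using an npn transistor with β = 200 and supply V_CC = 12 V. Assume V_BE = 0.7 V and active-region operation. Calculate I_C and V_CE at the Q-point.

I_C ≈ 3.3 mA, V_CE ≈ 10 V

Base loop: V_CC = I_B·R_B + V_BE, so I_B = (12 − 0.7)/680 kΩ = 0.0166 mA.
In the active region I_C = β·I_B = 200 × 0.0166 = 3.32 mA.
Collector loop: V_CE = V_CC − I_C·R_C = 12 − 3.32×0.56 = 10.1 V.
Since V_CE = 10.1 V > V_CE(sat) ≈ 0.2 V, the transistor is in the active region as assumed.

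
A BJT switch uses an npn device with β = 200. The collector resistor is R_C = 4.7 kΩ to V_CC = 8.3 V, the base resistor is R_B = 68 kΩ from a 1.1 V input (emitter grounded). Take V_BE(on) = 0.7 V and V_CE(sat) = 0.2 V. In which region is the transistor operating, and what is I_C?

Assume active. Base-emitter loop: I_B = (V_BB − V_BE)/R_B = (1.1 − 0.7)/68 = 0.00588 mA.
I_C = β·I_B = 200×0.00588 = 1.18 mA.
V_CE = V_CC − I_C·R_C = 8.3 − 1.18×4.7 = 2.77 V > V_CE(sat), so the active-region assumption holds.

active; I_C ≈ 1.2 mA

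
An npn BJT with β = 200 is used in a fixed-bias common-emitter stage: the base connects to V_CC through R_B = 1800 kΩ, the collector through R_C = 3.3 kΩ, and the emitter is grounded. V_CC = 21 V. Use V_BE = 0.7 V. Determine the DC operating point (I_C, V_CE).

I_C ≈ 2.3 mA, V_CE ≈ 14 V

Base loop: V_CC = I_B·R_B + V_BE, so I_B = (21 − 0.7)/1800 kΩ = 0.0113 mA.
In the active region I_C = β·I_B = 200 × 0.0113 = 2.26 mA.
Collector loop: V_CE = V_CC − I_C·R_C = 21 − 2.26×3.3 = 13.6 V.
Since V_CE = 13.6 V > V_CE(sat) ≈ 0.2 V, the transistor is in the active region as assumed.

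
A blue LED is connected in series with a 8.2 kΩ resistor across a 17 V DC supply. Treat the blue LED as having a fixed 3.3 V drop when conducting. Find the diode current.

I ≈ 1.7 mA

KVL around the loop: 17 = V_D + I·R = 3.3 + I × 8.2 kΩ.
So I = (17 − 3.3) / 8.2 kΩ = 13.7 / 8.2 = 1.67 mA.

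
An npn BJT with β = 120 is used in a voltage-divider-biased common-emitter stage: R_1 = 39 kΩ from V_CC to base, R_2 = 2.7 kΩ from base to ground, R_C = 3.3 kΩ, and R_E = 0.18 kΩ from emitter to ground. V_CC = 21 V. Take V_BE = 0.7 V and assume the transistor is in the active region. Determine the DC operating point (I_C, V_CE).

Thevenize the base divider: V_Th = V_CC·R_2/(R_1+R_2) = 21×2.7/41.7 = 1.36 V, R_Th = R_1‖R_2 = 2.53 kΩ.
Base-emitter loop: V_Th = I_B·R_Th + V_BE + (β+1)I_B·R_E, so I_B = (1.36 − 0.7) / (2.53 + 121×0.18) = 0.0271 mA.
I_C = β·I_B = 120×0.0271 = 3.26 mA, and I_E = (β+1)I_B = 3.28 mA.
V_CE = V_CC − I_C·R_C − I_E·R_E = 21 − 3.26×3.3 − 3.28×0.18 = 9.66 V.
V_CE = 9.66 V > 0.2 V confirms active-region operation.

I_C ≈ 3.3 mA, V_CE ≈ 9.7 V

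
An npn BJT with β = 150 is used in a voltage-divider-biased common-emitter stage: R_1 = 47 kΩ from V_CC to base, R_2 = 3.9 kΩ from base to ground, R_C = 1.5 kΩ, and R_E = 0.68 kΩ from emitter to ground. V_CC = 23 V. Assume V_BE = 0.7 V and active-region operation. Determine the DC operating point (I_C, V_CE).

Thevenize the base divider: V_Th = V_CC·R_2/(R_1+R_2) = 23×3.9/50.9 = 1.76 V, R_Th = R_1‖R_2 = 3.6 kΩ.
Base-emitter loop: V_Th = I_B·R_Th + V_BE + (β+1)I_B·R_E, so I_B = (1.76 − 0.7) / (3.6 + 151×0.68) = 0.00999 mA.
I_C = β·I_B = 150×0.00999 = 1.5 mA, and I_E = (β+1)I_B = 1.51 mA.
V_CE = V_CC − I_C·R_C − I_E·R_E = 23 − 1.5×1.5 − 1.51×0.68 = 19.7 V.
V_CE = 19.7 V > 0.2 V confirms active-region operation.

I_C ≈ 1.5 mA, V_CE ≈ 20 V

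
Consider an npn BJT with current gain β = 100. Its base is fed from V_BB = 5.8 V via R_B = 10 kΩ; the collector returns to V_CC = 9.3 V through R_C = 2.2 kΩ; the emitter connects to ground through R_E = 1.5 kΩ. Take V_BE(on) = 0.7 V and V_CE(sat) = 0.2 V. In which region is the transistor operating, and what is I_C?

saturation; I_C ≈ 2.4 mA

Assume active: I_B = (5.8 − 0.7)/(10 + 101×1.5) = 0.0316 mA, I_C = β·I_B = 3.16 mA.
Then V_CE = 9.3 − 3.16×2.2 − 3.19×1.5 = -2.43 V < 0.2 V — the active assumption fails.
Re-solve with V_CE = 0.2 V. KCL at the emitter: V_E/R_E = (V_BB−0.7−V_E)/R_B + (V_CC−0.2−V_E)/R_C, giving V_E = 3.8 V.
I_C = (V_CC − 0.2 − V_E)/R_C = (9.1 − 3.8)/2.2 = 2.41 mA.
Check: I_B = (5.1 − 3.8)/10 = 0.13 mA, and β·I_B = 13 mA > I_C, confirming saturation.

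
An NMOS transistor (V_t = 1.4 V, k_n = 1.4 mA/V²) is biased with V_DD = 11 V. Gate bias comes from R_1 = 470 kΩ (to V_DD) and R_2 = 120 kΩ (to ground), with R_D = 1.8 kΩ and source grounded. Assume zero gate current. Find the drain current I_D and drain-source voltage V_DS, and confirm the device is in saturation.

I_D ≈ 0.49 mA, V_DS ≈ 10 V

V_G = V_DD·R_2/(R_1+R_2) = 11×120/590 = 2.24 V. With the source grounded, V_GS = V_G = 2.24 V.
Assume saturation: I_D = (k_n/2)(V_GS − V_t)² = (1.4/2)×(2.24 − 1.4)² = 0.7×0.837² = 0.491 mA.
V_DS = V_DD − I_D·R_D = 11 − 0.491×1.8 = 10.1 V.
Saturation requires V_DS ≥ V_GS − V_t = 0.837 V; 10.1 ≥ 0.837 ✓.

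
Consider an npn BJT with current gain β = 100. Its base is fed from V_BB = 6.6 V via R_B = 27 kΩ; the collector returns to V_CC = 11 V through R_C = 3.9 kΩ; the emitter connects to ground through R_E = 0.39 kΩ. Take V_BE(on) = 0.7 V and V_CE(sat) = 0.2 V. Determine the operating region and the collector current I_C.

Assume active: I_B = (6.6 − 0.7)/(27 + 101×0.39) = 0.0889 mA, I_C = β·I_B = 8.89 mA.
Then V_CE = 11 − 8.89×3.9 − 8.98×0.39 = -27.2 V < 0.2 V — the active assumption fails.
Re-solve with V_CE = 0.2 V. KCL at the emitter: V_E/R_E = (V_BB−0.7−V_E)/R_B + (V_CC−0.2−V_E)/R_C, giving V_E = 1.05 V.
I_C = (V_CC − 0.2 − V_E)/R_C = (10.8 − 1.05)/3.9 = 2.5 mA.
Check: I_B = (5.9 − 1.05)/27 = 0.18 mA, and β·I_B = 18 mA > I_C, confirming saturation.

saturation; I_C ≈ 2.5 mA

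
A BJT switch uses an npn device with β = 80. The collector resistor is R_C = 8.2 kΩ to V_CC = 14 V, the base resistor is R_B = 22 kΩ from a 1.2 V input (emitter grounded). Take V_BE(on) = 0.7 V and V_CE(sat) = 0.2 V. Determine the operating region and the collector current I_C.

Assume active: I_B = (1.2 − 0.7)/22 = 0.0227 mA, giving I_C = β·I_B = 1.82 mA.
But then V_CE = 14 − 1.82×8.2 = -0.909 V < V_CE(sat) = 0.2 V — impossible in the active region.
So the transistor is saturated. With V_CE = 0.2 V, I_C = (V_CC − 0.2)/R_C = 13.8/8.2 = 1.68 mA.
Check: β·I_B = 1.82 mA > I_C = 1.68 mA, confirming saturation.

saturation; I_C ≈ 1.7 mA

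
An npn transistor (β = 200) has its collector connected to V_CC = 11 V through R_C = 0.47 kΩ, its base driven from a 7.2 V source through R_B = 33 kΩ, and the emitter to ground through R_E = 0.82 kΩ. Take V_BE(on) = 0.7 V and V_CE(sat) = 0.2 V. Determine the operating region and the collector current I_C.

active; I_C ≈ 6.6 mA

Assume active. Base-emitter loop: I_B = (V_BB − V_BE)/(R_B + (β+1)R_E) = (7.2 − 0.7)/(33 + 201×0.82) = 0.0329 mA.
I_C = β·I_B = 200×0.0329 = 6.57 mA.
V_CE = V_CC − I_C·R_C − I_E·R_E = 11 − 6.57×0.47 − 6.6×0.82 = 2.5 V > V_CE(sat), so the active-region assumption holds.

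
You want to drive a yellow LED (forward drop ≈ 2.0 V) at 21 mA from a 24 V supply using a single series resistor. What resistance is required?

R ≈ 1 kΩ

The resistor drops V_S − V_D = 24 − 2.0 = 22 V at 21 mA.
R = 22 V / 21 mA = 1.05 kΩ.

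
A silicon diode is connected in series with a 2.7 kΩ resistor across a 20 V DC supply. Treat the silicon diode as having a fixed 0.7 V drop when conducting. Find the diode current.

I ≈ 7.1 mA

KVL around the loop: 20 = V_D + I·R = 0.7 + I × 2.7 kΩ.
So I = (20 − 0.7) / 2.7 kΩ = 19.3 / 2.7 = 7.15 mA.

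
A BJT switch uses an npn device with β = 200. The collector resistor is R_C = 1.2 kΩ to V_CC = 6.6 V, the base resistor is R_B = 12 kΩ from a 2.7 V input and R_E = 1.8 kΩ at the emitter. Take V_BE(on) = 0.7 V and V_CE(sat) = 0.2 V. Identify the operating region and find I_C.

active; I_C ≈ 1.1 mA

Assume active. Base-emitter loop: I_B = (V_BB − V_BE)/(R_B + (β+1)R_E) = (2.7 − 0.7)/(12 + 201×1.8) = 0.00535 mA.
I_C = β·I_B = 200×0.00535 = 1.07 mA.
V_CE = V_CC − I_C·R_C − I_E·R_E = 6.6 − 1.07×1.2 − 1.08×1.8 = 3.38 V > V_CE(sat), so the active-region assumption holds.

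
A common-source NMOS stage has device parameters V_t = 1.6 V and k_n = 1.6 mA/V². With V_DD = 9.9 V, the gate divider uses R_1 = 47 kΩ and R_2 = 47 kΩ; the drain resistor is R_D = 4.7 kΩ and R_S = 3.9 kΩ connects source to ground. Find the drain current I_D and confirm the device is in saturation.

I_D ≈ 0.63 mA

V_G = V_DD·R_2/(R_1+R_2) = 9.9×47/94 = 4.95 V.
Assume saturation: I_D = (k_n/2)(V_GS − V_t)² with V_GS = V_G − I_D·R_S = 4.95 − 3.9·I_D.
Substituting gives 12.2·I_D² − 21.9·I_D + 8.98 = 0, with roots I_D = 0.631 or 1.17 mA.
The root I_D = 1.17 mA gives V_GS = 0.391 V ≤ V_t, so take I_D = 0.631 mA.
Then V_GS = 2.49 V and V_DS = V_DD − I_D(R_D+R_S) = 9.9 − 0.631×8.6 = 4.47 V.
Saturation requires V_DS ≥ V_GS − V_t = 0.888 V; 4.47 ≥ 0.888 ✓.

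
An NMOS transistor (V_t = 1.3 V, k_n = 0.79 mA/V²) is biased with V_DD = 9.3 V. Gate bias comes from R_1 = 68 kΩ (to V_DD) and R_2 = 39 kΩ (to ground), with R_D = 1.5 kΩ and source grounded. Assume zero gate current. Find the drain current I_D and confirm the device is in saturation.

V_G = V_DD·R_2/(R_1+R_2) = 9.3×39/107 = 3.39 V. With the source grounded, V_GS = V_G = 3.39 V.
Assume saturation: I_D = (k_n/2)(V_GS − V_t)² = (0.79/2)×(3.39 − 1.3)² = 0.395×2.09² = 1.72 mA.
V_DS = V_DD − I_D·R_D = 9.3 − 1.72×1.5 = 6.71 V.
Saturation requires V_DS ≥ V_GS − V_t = 2.09 V; 6.71 ≥ 2.09 ✓.

I_D ≈ 1.7 mA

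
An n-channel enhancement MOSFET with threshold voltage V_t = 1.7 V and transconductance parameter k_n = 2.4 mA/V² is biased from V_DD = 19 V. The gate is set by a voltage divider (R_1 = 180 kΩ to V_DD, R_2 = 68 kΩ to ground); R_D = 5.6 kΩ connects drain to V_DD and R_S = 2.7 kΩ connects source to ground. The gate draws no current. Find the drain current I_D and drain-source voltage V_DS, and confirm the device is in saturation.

I_D ≈ 0.97 mA, V_DS ≈ 11 V

V_G = V_DD·R_2/(R_1+R_2) = 19×68/248 = 5.21 V.
Assume saturation: I_D = (k_n/2)(V_GS − V_t)² with V_GS = V_G − I_D·R_S = 5.21 − 2.7·I_D.
Substituting gives 8.75·I_D² − 23.7·I_D + 14.8 = 0, with roots I_D = 0.967 or 1.75 mA.
The root I_D = 1.75 mA gives V_GS = 0.494 V ≤ V_t, so take I_D = 0.967 mA.
Then V_GS = 2.6 V and V_DS = V_DD − I_D(R_D+R_S) = 19 − 0.967×8.3 = 11 V.
Saturation requires V_DS ≥ V_GS − V_t = 0.898 V; 11 ≥ 0.898 ✓.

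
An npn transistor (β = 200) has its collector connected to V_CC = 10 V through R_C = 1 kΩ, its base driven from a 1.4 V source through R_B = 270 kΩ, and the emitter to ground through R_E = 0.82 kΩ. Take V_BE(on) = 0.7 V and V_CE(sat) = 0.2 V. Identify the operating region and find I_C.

Assume active. Base-emitter loop: I_B = (V_BB − V_BE)/(R_B + (β+1)R_E) = (1.4 − 0.7)/(270 + 201×0.82) = 0.00161 mA.
I_C = β·I_B = 200×0.00161 = 0.322 mA.
V_CE = V_CC − I_C·R_C − I_E·R_E = 10 − 0.322×1 − 0.324×0.82 = 9.41 V > V_CE(sat), so the active-region assumption holds.

active; I_C ≈ 0.32 mA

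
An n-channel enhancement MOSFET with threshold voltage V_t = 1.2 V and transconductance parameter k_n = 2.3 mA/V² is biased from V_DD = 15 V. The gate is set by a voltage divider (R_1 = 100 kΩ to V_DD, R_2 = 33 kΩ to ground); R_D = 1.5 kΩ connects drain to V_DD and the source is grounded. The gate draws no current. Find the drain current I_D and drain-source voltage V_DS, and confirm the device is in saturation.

I_D ≈ 7.3 mA, V_DS ≈ 4 V

V_G = V_DD·R_2/(R_1+R_2) = 15×33/133 = 3.72 V. With the source grounded, V_GS = V_G = 3.72 V.
Assume saturation: I_D = (k_n/2)(V_GS − V_t)² = (2.3/2)×(3.72 − 1.2)² = 1.15×2.52² = 7.31 mA.
V_DS = V_DD − I_D·R_D = 15 − 7.31×1.5 = 4.03 V.
Saturation requires V_DS ≥ V_GS − V_t = 2.52 V; 4.03 ≥ 2.52 ✓.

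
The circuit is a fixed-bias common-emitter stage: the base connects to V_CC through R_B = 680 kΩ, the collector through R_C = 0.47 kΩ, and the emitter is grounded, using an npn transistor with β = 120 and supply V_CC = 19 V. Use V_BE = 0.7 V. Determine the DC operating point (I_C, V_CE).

I_C ≈ 3.2 mA, V_CE ≈ 17 V

Base loop: V_CC = I_B·R_B + V_BE, so I_B = (19 − 0.7)/680 kΩ = 0.0269 mA.
In the active region I_C = β·I_B = 120 × 0.0269 = 3.23 mA.
Collector loop: V_CE = V_CC − I_C·R_C = 19 − 3.23×0.47 = 17.5 V.
Since V_CE = 17.5 V > V_CE(sat) ≈ 0.2 V, the transistor is in the active region as assumed.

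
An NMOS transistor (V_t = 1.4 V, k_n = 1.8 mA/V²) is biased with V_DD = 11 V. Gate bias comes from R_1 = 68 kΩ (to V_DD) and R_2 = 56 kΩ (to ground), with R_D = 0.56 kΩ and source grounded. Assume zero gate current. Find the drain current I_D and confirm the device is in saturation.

V_G = V_DD·R_2/(R_1+R_2) = 11×56/124 = 4.97 V. With the source grounded, V_GS = V_G = 4.97 V.
Assume saturation: I_D = (k_n/2)(V_GS − V_t)² = (1.8/2)×(4.97 − 1.4)² = 0.9×3.57² = 11.5 mA.
V_DS = V_DD − I_D·R_D = 11 − 11.5×0.56 = 4.58 V.
Saturation requires V_DS ≥ V_GS − V_t = 3.57 V; 4.58 ≥ 3.57 ✓.

I_D ≈ 11 mA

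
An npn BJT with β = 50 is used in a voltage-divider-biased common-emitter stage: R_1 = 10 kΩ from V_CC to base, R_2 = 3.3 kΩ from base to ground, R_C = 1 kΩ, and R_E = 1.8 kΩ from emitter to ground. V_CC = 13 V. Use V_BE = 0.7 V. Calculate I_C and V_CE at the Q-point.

Thevenize the base divider: V_Th = V_CC·R_2/(R_1+R_2) = 13×3.3/13.3 = 3.23 V, R_Th = R_1‖R_2 = 2.48 kΩ.
Base-emitter loop: V_Th = I_B·R_Th + V_BE + (β+1)I_B·R_E, so I_B = (3.23 − 0.7) / (2.48 + 51×1.8) = 0.0268 mA.
I_C = β·I_B = 50×0.0268 = 1.34 mA, and I_E = (β+1)I_B = 1.37 mA.
V_CE = V_CC − I_C·R_C − I_E·R_E = 13 − 1.34×1 − 1.37×1.8 = 9.2 V.
V_CE = 9.2 V > 0.2 V confirms active-region operation.

I_C ≈ 1.3 mA, V_CE ≈ 9.2 V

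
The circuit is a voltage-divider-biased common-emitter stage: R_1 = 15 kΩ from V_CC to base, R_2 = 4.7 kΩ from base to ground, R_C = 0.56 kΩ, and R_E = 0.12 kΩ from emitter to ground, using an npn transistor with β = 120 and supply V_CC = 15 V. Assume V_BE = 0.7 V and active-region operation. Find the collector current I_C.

Thevenize the base divider: V_Th = V_CC·R_2/(R_1+R_2) = 15×4.7/19.7 = 3.58 V, R_Th = R_1‖R_2 = 3.58 kΩ.
Base-emitter loop: V_Th = I_B·R_Th + V_BE + (β+1)I_B·R_E, so I_B = (3.58 − 0.7) / (3.58 + 121×0.12) = 0.159 mA.
I_C = β·I_B = 120×0.159 = 19.1 mA, and I_E = (β+1)I_B = 19.2 mA.
V_CE = V_CC − I_C·R_C − I_E·R_E = 15 − 19.1×0.56 − 19.2×0.12 = 2 V.
V_CE = 2 V > 0.2 V confirms active-region operation.

I_C ≈ 19 mA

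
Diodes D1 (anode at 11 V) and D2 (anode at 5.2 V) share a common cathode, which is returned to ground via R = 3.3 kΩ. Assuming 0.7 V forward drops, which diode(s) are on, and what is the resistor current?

Only D1 conducts; I_R ≈ 3.1 mA

Assume both conduct. Then node N would need to be at both 11−0.7 = 10.3 V and 5.2−0.7 = 4.5 V, which is impossible.
Assume only D1 conducts: V_N = 11 − 0.7 = 10.3 V, so I_R = 10.3/3.3 = 3.12 mA.
Check D2: its anode-to-cathode voltage is 5.2 − 10.3 = -5.1 V < 0.7 V, so it is off. The assumption is consistent.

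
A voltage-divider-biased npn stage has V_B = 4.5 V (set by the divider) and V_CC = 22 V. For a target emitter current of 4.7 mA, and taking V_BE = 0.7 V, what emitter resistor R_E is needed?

R_E ≈ 0.81 kΩ

V_E = V_B − V_BE = 4.5 − 0.7 = 3.8 V.
R_E = V_E / I_E = 3.8 / 4.7 = 0.809 kΩ.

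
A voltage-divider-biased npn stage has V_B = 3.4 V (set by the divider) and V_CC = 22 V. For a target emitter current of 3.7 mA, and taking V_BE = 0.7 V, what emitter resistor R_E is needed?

V_E = V_B − V_BE = 3.4 − 0.7 = 2.7 V.
R_E = V_E / I_E = 2.7 / 3.7 = 0.73 kΩ.

R_E ≈ 0.73 kΩ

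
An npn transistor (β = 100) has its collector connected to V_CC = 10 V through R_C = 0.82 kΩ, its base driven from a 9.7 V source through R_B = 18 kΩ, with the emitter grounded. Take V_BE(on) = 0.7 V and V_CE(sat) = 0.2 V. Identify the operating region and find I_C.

Assume active: I_B = (9.7 − 0.7)/18 = 0.5 mA, giving I_C = β·I_B = 50 mA.
But then V_CE = 10 − 50×0.82 = -31 V < V_CE(sat) = 0.2 V — impossible in the active region.
So the transistor is saturated. With V_CE = 0.2 V, I_C = (V_CC − 0.2)/R_C = 9.8/0.82 = 12 mA.
Check: β·I_B = 50 mA > I_C = 12 mA, confirming saturation.

saturation; I_C ≈ 12 mA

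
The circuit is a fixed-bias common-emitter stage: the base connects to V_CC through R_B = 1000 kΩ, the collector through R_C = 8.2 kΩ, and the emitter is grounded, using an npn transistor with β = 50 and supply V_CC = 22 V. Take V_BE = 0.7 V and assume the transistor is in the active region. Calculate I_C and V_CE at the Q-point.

I_C ≈ 1.1 mA, V_CE ≈ 13 V

Base loop: V_CC = I_B·R_B + V_BE, so I_B = (22 − 0.7)/1000 kΩ = 0.0213 mA.
In the active region I_C = β·I_B = 50 × 0.0213 = 1.06 mA.
Collector loop: V_CE = V_CC − I_C·R_C = 22 − 1.06×8.2 = 13.3 V.
Since V_CE = 13.3 V > V_CE(sat) ≈ 0.2 V, the transistor is in the active region as assumed.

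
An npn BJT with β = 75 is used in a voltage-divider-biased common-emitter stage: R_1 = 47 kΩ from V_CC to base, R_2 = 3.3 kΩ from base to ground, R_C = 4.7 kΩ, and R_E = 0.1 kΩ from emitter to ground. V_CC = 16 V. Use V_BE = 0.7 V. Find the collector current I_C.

Thevenize the base divider: V_Th = V_CC·R_2/(R_1+R_2) = 16×3.3/50.3 = 1.05 V, R_Th = R_1‖R_2 = 3.08 kΩ.
Base-emitter loop: V_Th = I_B·R_Th + V_BE + (β+1)I_B·R_E, so I_B = (1.05 − 0.7) / (3.08 + 76×0.1) = 0.0327 mA.
I_C = β·I_B = 75×0.0327 = 2.45 mA, and I_E = (β+1)I_B = 2.49 mA.
V_CE = V_CC − I_C·R_C − I_E·R_E = 16 − 2.45×4.7 − 2.49×0.1 = 4.21 V.
V_CE = 4.21 V > 0.2 V confirms active-region operation.

I_C ≈ 2.5 mA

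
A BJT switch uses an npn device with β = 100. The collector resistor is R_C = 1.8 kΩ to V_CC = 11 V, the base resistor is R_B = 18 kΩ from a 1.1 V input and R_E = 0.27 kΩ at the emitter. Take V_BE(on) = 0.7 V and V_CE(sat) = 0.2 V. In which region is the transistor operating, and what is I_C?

active; I_C ≈ 0.88 mA

Assume active. Base-emitter loop: I_B = (V_BB − V_BE)/(R_B + (β+1)R_E) = (1.1 − 0.7)/(18 + 101×0.27) = 0.00884 mA.
I_C = β·I_B = 100×0.00884 = 0.884 mA.
V_CE = V_CC − I_C·R_C − I_E·R_E = 11 − 0.884×1.8 − 0.892×0.27 = 9.17 V > V_CE(sat), so the active-region assumption holds.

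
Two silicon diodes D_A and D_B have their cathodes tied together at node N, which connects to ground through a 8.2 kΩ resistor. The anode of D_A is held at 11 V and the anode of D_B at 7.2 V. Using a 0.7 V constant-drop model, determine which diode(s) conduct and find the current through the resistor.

Only D_A conducts; I_R ≈ 1.3 mA

Assume both conduct. Then node N would need to be at both 11−0.7 = 10.3 V and 7.2−0.7 = 6.5 V, which is impossible.
Assume only D_A conducts: V_N = 11 − 0.7 = 10.3 V, so I_R = 10.3/8.2 = 1.26 mA.
Check D_B: its anode-to-cathode voltage is 7.2 − 10.3 = -3.1 V < 0.7 V, so it is off. The assumption is consistent.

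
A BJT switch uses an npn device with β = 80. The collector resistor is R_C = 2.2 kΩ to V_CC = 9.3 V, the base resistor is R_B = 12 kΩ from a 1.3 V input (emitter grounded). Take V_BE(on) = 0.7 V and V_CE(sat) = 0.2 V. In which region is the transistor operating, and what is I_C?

Assume active. Base-emitter loop: I_B = (V_BB − V_BE)/R_B = (1.3 − 0.7)/12 = 0.05 mA.
I_C = β·I_B = 80×0.05 = 4 mA.
V_CE = V_CC − I_C·R_C = 9.3 − 4×2.2 = 0.5 V > V_CE(sat), so the active-region assumption holds.

active; I_C ≈ 4 mA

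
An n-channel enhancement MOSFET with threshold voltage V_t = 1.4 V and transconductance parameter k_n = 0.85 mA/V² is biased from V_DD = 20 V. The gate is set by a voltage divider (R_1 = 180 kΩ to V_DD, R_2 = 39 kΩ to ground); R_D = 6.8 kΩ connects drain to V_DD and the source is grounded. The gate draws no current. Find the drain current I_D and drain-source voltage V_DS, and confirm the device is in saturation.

I_D ≈ 2 mA, V_DS ≈ 6.5 V

V_G = V_DD·R_2/(R_1+R_2) = 20×39/219 = 3.56 V. With the source grounded, V_GS = V_G = 3.56 V.
Assume saturation: I_D = (k_n/2)(V_GS − V_t)² = (0.85/2)×(3.56 − 1.4)² = 0.425×2.16² = 1.99 mA.
V_DS = V_DD − I_D·R_D = 20 − 1.99×6.8 = 6.5 V.
Saturation requires V_DS ≥ V_GS − V_t = 2.16 V; 6.5 ≥ 2.16 ✓.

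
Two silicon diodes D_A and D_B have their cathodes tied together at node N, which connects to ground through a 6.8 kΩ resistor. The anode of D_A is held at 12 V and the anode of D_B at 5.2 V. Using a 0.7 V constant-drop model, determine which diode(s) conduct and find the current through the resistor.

Only D_A conducts; I_R ≈ 1.7 mA

Assume both conduct. Then node N would need to be at both 12−0.7 = 11.3 V and 5.2−0.7 = 4.5 V, which is impossible.
Assume only D_A conducts: V_N = 12 − 0.7 = 11.3 V, so I_R = 11.3/6.8 = 1.66 mA.
Check D_B: its anode-to-cathode voltage is 5.2 − 11.3 = -6.1 V < 0.7 V, so it is off. The assumption is consistent.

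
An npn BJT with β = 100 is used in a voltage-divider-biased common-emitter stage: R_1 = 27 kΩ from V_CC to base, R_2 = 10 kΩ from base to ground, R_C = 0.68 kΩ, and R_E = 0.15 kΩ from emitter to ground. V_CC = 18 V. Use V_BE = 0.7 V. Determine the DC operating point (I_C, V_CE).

I_C ≈ 19 mA, V_CE ≈ 2.6 V

Thevenize the base divider: V_Th = V_CC·R_2/(R_1+R_2) = 18×10/37 = 4.86 V, R_Th = R_1‖R_2 = 7.3 kΩ.
Base-emitter loop: V_Th = I_B·R_Th + V_BE + (β+1)I_B·R_E, so I_B = (4.86 − 0.7) / (7.3 + 101×0.15) = 0.186 mA.
I_C = β·I_B = 100×0.186 = 18.6 mA, and I_E = (β+1)I_B = 18.7 mA.
V_CE = V_CC − I_C·R_C − I_E·R_E = 18 − 18.6×0.68 − 18.7×0.15 = 2.57 V.
V_CE = 2.57 V > 0.2 V confirms active-region operation.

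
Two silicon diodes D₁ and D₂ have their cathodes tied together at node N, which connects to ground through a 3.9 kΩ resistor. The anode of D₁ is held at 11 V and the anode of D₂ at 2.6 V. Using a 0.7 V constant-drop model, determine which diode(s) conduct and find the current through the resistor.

Assume both conduct. Then node N would need to be at both 11−0.7 = 10.3 V and 2.6−0.7 = 1.9 V, which is impossible.
Assume only D₁ conducts: V_N = 11 − 0.7 = 10.3 V, so I_R = 10.3/3.9 = 2.64 mA.
Check D₂: its anode-to-cathode voltage is 2.6 − 10.3 = -7.7 V < 0.7 V, so it is off. The assumption is consistent.

Only D₁ conducts; I_R ≈ 2.6 mA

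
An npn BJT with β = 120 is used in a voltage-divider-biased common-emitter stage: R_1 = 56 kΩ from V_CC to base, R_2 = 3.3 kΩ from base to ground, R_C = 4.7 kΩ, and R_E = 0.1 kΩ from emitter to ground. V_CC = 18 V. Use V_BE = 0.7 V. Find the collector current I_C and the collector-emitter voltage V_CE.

Thevenize the base divider: V_Th = V_CC·R_2/(R_1+R_2) = 18×3.3/59.3 = 1 V, R_Th = R_1‖R_2 = 3.12 kΩ.
Base-emitter loop: V_Th = I_B·R_Th + V_BE + (β+1)I_B·R_E, so I_B = (1 − 0.7) / (3.12 + 121×0.1) = 0.0198 mA.
I_C = β·I_B = 120×0.0198 = 2.38 mA, and I_E = (β+1)I_B = 2.4 mA.
V_CE = V_CC − I_C·R_C − I_E·R_E = 18 − 2.38×4.7 − 2.4×0.1 = 6.58 V.
V_CE = 6.58 V > 0.2 V confirms active-region operation.

I_C ≈ 2.4 mA, V_CE ≈ 6.6 V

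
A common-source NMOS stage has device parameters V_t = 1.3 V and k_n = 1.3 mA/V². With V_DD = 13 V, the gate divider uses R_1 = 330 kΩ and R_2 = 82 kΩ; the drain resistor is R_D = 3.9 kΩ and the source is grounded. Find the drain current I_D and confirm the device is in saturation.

V_G = V_DD·R_2/(R_1+R_2) = 13×82/412 = 2.59 V. With the source grounded, V_GS = V_G = 2.59 V.
Assume saturation: I_D = (k_n/2)(V_GS − V_t)² = (1.3/2)×(2.59 − 1.3)² = 0.65×1.29² = 1.08 mA.
V_DS = V_DD − I_D·R_D = 13 − 1.08×3.9 = 8.8 V.
Saturation requires V_DS ≥ V_GS − V_t = 1.29 V; 8.8 ≥ 1.29 ✓.

I_D ≈ 1.1 mA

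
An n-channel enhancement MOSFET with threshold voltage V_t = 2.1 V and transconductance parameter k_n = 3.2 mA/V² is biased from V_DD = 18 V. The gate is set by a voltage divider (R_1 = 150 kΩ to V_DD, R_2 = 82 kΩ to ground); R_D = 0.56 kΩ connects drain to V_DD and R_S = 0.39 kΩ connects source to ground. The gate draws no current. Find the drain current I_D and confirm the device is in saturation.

V_G = V_DD·R_2/(R_1+R_2) = 18×82/232 = 6.36 V.
Assume saturation: I_D = (k_n/2)(V_GS − V_t)² with V_GS = V_G − I_D·R_S = 6.36 − 0.39·I_D.
Substituting gives 0.243·I_D² − 6.32·I_D + 29.1 = 0, with roots I_D = 5.97 or 20 mA.
The root I_D = 20 mA gives V_GS = -1.43 V ≤ V_t, so take I_D = 5.97 mA.
Then V_GS = 4.03 V and V_DS = V_DD − I_D(R_D+R_S) = 18 − 5.97×0.95 = 12.3 V.
Saturation requires V_DS ≥ V_GS − V_t = 1.93 V; 12.3 ≥ 1.93 ✓.

I_D ≈ 6 mA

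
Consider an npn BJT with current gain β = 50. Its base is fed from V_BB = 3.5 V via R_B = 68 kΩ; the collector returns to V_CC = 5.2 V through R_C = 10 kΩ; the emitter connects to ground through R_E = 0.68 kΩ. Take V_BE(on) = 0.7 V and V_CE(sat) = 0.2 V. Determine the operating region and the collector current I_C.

Assume active: I_B = (3.5 − 0.7)/(68 + 51×0.68) = 0.0273 mA, I_C = β·I_B = 1.36 mA.
Then V_CE = 5.2 − 1.36×10 − 1.39×0.68 = -9.38 V < 0.2 V — the active assumption fails.
Re-solve with V_CE = 0.2 V. KCL at the emitter: V_E/R_E = (V_BB−0.7−V_E)/R_B + (V_CC−0.2−V_E)/R_C, giving V_E = 0.341 V.
I_C = (V_CC − 0.2 − V_E)/R_C = (5 − 0.341)/10 = 0.466 mA.
Check: I_B = (2.8 − 0.341)/68 = 0.0362 mA, and β·I_B = 1.81 mA > I_C, confirming saturation.

saturation; I_C ≈ 0.47 mA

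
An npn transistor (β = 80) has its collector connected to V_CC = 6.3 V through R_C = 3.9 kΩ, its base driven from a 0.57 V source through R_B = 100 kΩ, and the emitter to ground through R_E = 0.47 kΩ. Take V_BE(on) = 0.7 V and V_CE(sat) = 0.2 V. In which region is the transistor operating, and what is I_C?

V_BB = 0.57 V ≤ V_BE(on) = 0.7 V, so the base-emitter junction is not forward biased.
The transistor is in cutoff: I_B = I_C = 0.

cutoff; I_C ≈ 0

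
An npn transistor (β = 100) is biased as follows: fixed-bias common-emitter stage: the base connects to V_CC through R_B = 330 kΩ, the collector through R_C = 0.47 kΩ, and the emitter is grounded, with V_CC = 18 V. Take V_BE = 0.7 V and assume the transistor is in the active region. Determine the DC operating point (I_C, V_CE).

I_C ≈ 5.2 mA, V_CE ≈ 16 V

Base loop: V_CC = I_B·R_B + V_BE, so I_B = (18 − 0.7)/330 kΩ = 0.0524 mA.
In the active region I_C = β·I_B = 100 × 0.0524 = 5.24 mA.
Collector loop: V_CE = V_CC − I_C·R_C = 18 − 5.24×0.47 = 15.5 V.
Since V_CE = 15.5 V > V_CE(sat) ≈ 0.2 V, the transistor is in the active region as assumed.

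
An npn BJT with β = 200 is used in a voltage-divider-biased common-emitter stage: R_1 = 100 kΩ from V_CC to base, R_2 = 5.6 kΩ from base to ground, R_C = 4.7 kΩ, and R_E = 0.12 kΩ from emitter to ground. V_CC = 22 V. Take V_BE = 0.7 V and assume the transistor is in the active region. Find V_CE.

Thevenize the base divider: V_Th = V_CC·R_2/(R_1+R_2) = 22×5.6/106 = 1.17 V, R_Th = R_1‖R_2 = 5.3 kΩ.
Base-emitter loop: V_Th = I_B·R_Th + V_BE + (β+1)I_B·R_E, so I_B = (1.17 − 0.7) / (5.3 + 201×0.12) = 0.0159 mA.
I_C = β·I_B = 200×0.0159 = 3.17 mA, and I_E = (β+1)I_B = 3.19 mA.
V_CE = V_CC − I_C·R_C − I_E·R_E = 22 − 3.17×4.7 − 3.19×0.12 = 6.71 V.
V_CE = 6.71 V > 0.2 V confirms active-region operation.

V_CE ≈ 6.7 V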